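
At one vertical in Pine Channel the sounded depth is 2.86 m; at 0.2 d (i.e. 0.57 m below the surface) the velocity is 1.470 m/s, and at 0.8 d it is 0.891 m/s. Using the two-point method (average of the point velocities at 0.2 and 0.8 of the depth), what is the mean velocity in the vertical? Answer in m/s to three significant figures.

v̄ = (1.470 + 0.891) / 2 = 1.181 m/s

1.18 m/s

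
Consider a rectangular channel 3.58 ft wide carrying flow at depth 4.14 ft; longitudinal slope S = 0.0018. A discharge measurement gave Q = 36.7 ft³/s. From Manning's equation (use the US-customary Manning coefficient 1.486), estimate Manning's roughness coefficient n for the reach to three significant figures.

0.0295

A = b·y = 3.58 × 4.14 = 14.82 ft²
P = b + 2y = 3.58 + 2×4.14 = 11.86 ft
R = A/P = 14.82/11.86 = 1.250 ft
n = (1.486/Q)·A·R^(2/3)·S^(1/2) = (1.486/36.7) × 14.82 × 1.160 × 0.04243 = 0.02954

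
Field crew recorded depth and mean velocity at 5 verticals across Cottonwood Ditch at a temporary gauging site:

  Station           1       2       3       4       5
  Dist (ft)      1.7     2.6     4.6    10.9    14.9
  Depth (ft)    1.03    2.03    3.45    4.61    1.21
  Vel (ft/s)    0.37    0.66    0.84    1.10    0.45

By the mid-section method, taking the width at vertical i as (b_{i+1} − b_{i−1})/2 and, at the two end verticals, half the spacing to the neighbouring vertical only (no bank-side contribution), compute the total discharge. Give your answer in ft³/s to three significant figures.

w_1 = (2.6 − 1.7)/2 = 0.45 ft; q_1 = 0.37 × 1.03 × 0.45 = 0.1715 ft³/s
w_2 = (4.6 − 1.7)/2 = 1.45 ft; q_2 = 0.66 × 2.03 × 1.45 = 1.943 ft³/s
w_3 = (10.9 − 2.6)/2 = 4.15 ft; q_3 = 0.84 × 3.45 × 4.15 = 12.03 ft³/s
w_4 = (14.9 − 4.6)/2 = 5.15 ft; q_4 = 1.10 × 4.61 × 5.15 = 26.12 ft³/s
w_5 = (14.9 − 10.9)/2 = 2 ft; q_5 = 0.45 × 1.21 × 2 = 1.089 ft³/s
Q = Σ qᵢ = 41.35 ft³/s

41.3 ft³/s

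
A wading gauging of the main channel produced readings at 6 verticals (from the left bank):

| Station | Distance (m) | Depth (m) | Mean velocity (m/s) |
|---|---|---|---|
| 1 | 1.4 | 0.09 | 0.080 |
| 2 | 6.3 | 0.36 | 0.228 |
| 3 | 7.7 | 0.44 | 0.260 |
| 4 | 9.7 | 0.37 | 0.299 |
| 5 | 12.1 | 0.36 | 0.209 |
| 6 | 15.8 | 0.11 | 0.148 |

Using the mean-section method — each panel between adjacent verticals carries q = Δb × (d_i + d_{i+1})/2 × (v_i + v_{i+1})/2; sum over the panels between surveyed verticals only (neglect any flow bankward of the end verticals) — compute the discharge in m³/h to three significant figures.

Panel 1-2: Δb = 4.9 m, d̄ = (0.09+0.36)/2 = 0.225, v̄ = (0.080+0.228)/2 = 0.154 → q = 4.9×0.225×0.154 = 0.1698 m³/s
Panel 2-3: Δb = 1.4 m, d̄ = (0.36+0.44)/2 = 0.4, v̄ = (0.228+0.260)/2 = 0.244 → q = 1.4×0.4×0.244 = 0.1366 m³/s
Panel 3-4: Δb = 2 m, d̄ = (0.44+0.37)/2 = 0.405, v̄ = (0.260+0.299)/2 = 0.2795 → q = 2×0.405×0.2795 = 0.2264 m³/s
Panel 4-5: Δb = 2.4 m, d̄ = (0.37+0.36)/2 = 0.365, v̄ = (0.299+0.209)/2 = 0.254 → q = 2.4×0.365×0.254 = 0.2225 m³/s
Panel 5-6: Δb = 3.7 m, d̄ = (0.36+0.11)/2 = 0.235, v̄ = (0.209+0.148)/2 = 0.1785 → q = 3.7×0.235×0.1785 = 0.1552 m³/s
Q = Σ q = 0.9105 m³/s
= 0.9105 × 3600 = 3278 m³/h

3280 m³/h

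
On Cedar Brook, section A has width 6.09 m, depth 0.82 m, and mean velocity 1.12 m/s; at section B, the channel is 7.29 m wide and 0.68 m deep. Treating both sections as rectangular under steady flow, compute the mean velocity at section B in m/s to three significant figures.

1.13 m/s

Q = A₁V₁ = (6.09×0.82) × 1.12 = 5.593 m³/s
A₂ = 7.29 × 0.68 = 4.957 m²
V₂ = Q/A₂ = 5.593/4.957 = 1.128 m/s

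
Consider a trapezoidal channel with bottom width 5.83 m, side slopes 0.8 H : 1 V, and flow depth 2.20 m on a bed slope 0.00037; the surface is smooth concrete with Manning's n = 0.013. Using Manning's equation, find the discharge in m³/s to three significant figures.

A = (b + z·y)·y = (5.83 + 0.8×2.20)×2.20 = 16.70 m²
P = b + 2y√(1+z²) = 5.83 + 2×2.20×√(1+0.8²) = 11.46 m
R = A/P = 16.70/11.46 = 1.456 m
Q = (1/n)·A·R^(2/3)·S^(1/2) = (1/0.013) × 16.70 × 1.456^(2/3) × 0.00037^(1/2) = 31.75 m³/s

31.7 m³/s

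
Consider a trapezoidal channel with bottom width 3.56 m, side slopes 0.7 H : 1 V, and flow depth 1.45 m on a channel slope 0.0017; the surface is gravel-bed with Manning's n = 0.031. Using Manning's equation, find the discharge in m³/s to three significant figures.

A = (b + z·y)·y = (3.56 + 0.7×1.45)×1.45 = 6.634 m²
P = b + 2y√(1+z²) = 3.56 + 2×1.45×√(1+0.7²) = 7.100 m
R = A/P = 6.634/7.100 = 0.9343 m
Q = (1/n)·A·R^(2/3)·S^(1/2) = (1/0.031) × 6.634 × 0.9343^(2/3) × 0.0017^(1/2) = 8.433 m³/s

8.43 m³/s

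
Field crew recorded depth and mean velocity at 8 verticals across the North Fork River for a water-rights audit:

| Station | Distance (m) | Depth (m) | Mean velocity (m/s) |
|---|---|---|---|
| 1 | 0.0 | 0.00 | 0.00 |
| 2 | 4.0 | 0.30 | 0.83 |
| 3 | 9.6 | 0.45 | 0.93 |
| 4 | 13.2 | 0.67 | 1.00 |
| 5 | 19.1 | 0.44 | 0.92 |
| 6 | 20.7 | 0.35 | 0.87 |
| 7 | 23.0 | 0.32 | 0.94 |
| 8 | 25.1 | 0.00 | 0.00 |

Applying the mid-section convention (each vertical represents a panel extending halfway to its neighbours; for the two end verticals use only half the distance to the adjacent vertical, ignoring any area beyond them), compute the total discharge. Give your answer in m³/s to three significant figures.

w_2 = (9.6 − 0.0)/2 = 4.8 m; q_2 = 0.83 × 0.30 × 4.8 = 1.195 m³/s
w_3 = (13.2 − 4.0)/2 = 4.6 m; q_3 = 0.93 × 0.45 × 4.6 = 1.925 m³/s
w_4 = (19.1 − 9.6)/2 = 4.75 m; q_4 = 1.00 × 0.67 × 4.75 = 3.183 m³/s
w_5 = (20.7 − 13.2)/2 = 3.75 m; q_5 = 0.92 × 0.44 × 3.75 = 1.518 m³/s
w_6 = (23.0 − 19.1)/2 = 1.95 m; q_6 = 0.87 × 0.35 × 1.95 = 0.5938 m³/s
w_7 = (25.1 − 20.7)/2 = 2.2 m; q_7 = 0.94 × 0.32 × 2.2 = 0.6618 m³/s
Stations 1, 8 contribute zero (depth or velocity is 0).
Q = Σ qᵢ = 9.076 m³/s

9.08 m³/s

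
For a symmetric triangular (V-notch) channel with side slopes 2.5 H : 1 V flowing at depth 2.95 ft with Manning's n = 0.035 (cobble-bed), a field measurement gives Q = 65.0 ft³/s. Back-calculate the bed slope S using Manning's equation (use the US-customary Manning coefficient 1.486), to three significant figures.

A = z·y² = 2.5×2.95² = 21.76 ft²
P = 2y√(1+z²) = 2×2.95×√(1+2.5²) = 15.89 ft
R = A/P = 21.76/15.89 = 1.370 ft
S = (Q·n / (1.486·A·R^(2/3)))² = (65.0×0.035 / (1.486×21.76×1.233))² = 0.003256

0.00326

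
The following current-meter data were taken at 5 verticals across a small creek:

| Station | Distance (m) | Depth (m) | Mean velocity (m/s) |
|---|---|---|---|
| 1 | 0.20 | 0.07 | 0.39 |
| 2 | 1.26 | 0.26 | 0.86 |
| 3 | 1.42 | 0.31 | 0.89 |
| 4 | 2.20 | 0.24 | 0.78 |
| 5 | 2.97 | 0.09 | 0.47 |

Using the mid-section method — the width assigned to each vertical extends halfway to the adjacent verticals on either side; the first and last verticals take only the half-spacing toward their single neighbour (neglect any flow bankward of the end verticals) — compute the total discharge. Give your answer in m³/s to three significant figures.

w_1 = (1.26 − 0.20)/2 = 0.53 m; q_1 = 0.39 × 0.07 × 0.53 = 0.01447 m³/s
w_2 = (1.42 − 0.20)/2 = 0.61 m; q_2 = 0.86 × 0.26 × 0.61 = 0.1364 m³/s
w_3 = (2.20 − 1.26)/2 = 0.47 m; q_3 = 0.89 × 0.31 × 0.47 = 0.1297 m³/s
w_4 = (2.97 − 1.42)/2 = 0.775 m; q_4 = 0.78 × 0.24 × 0.775 = 0.1451 m³/s
w_5 = (2.97 − 2.20)/2 = 0.385 m; q_5 = 0.47 × 0.09 × 0.385 = 0.01629 m³/s
Q = Σ qᵢ = 0.4419 m³/s

0.442 m³/s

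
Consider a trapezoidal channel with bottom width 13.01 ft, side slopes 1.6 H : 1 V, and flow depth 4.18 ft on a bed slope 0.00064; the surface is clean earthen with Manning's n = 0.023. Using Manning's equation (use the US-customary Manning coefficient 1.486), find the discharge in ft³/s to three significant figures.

271 ft³/s

A = (b + z·y)·y = (13.01 + 1.6×4.18)×4.18 = 82.34 ft²
P = b + 2y√(1+z²) = 13.01 + 2×4.18×√(1+1.6²) = 28.78 ft
R = A/P = 82.34/28.78 = 2.861 ft
Q = (1.486/n)·A·R^(2/3)·S^(1/2) = (1.486/0.023) × 82.34 × 2.861^(2/3) × 0.00064^(1/2) = 271.2 ft³/s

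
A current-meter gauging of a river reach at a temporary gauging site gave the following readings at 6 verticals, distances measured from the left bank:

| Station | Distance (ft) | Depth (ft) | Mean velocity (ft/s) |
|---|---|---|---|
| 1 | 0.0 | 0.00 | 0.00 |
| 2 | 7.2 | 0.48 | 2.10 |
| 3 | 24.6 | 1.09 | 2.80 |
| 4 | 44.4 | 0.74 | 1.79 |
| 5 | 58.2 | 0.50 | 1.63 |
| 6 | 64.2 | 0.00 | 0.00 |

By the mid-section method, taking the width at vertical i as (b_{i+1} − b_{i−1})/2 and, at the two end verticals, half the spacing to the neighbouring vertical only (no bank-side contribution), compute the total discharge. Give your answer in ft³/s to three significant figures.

w_2 = (24.6 − 0.0)/2 = 12.3 ft; q_2 = 2.10 × 0.48 × 12.3 = 12.40 ft³/s
w_3 = (44.4 − 7.2)/2 = 18.6 ft; q_3 = 2.80 × 1.09 × 18.6 = 56.77 ft³/s
w_4 = (58.2 − 24.6)/2 = 16.8 ft; q_4 = 1.79 × 0.74 × 16.8 = 22.25 ft³/s
w_5 = (64.2 − 44.4)/2 = 9.9 ft; q_5 = 1.63 × 0.50 × 9.9 = 8.069 ft³/s
Stations 1, 6 contribute zero (depth or velocity is 0).
Q = Σ qᵢ = 99.49 ft³/s

99.5 ft³/s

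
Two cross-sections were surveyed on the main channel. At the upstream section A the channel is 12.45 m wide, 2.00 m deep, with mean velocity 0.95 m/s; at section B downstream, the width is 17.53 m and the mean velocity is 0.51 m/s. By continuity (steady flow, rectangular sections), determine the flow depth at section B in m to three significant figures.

2.65 m

Q = A₁V₁ = (12.45×2.00) × 0.95 = 23.66 m³/s
d₂ = Q/(b₂ V₂) = 23.66/(17.53×0.51) = 2.646 m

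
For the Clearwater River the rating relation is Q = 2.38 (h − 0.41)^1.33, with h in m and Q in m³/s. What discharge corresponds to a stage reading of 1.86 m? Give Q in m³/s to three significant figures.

Q = 2.38 × (1.86 − 0.41)^1.33 = 2.38 × 1.45^1.33 = 3.901 m³/s

3.90 m³/s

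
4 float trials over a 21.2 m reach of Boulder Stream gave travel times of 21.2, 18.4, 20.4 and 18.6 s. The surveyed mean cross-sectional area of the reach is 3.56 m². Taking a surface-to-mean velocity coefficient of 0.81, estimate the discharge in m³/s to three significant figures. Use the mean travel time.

t̄ = (21.2 + 18.4 + 20.4 + 18.6) / 4 = 19.65 s
v_surface = L / t̄ = 21.2 / 19.65 = 1.079 m/s
v_mean = 0.81 × 1.079 = 0.8739 m/s
Q = A × v_mean = 3.56 × 0.8739 = 3.111 m³/s

3.11 m³/s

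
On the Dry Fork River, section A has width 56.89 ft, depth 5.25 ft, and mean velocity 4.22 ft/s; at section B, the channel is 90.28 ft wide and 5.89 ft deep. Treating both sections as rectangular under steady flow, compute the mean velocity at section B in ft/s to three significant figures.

Q = A₁V₁ = (56.89×5.25) × 4.22 = 1260 ft³/s
A₂ = 90.28 × 5.89 = 531.7 ft²
V₂ = Q/A₂ = 1260/531.7 = 2.370 ft/s

2.37 ft/s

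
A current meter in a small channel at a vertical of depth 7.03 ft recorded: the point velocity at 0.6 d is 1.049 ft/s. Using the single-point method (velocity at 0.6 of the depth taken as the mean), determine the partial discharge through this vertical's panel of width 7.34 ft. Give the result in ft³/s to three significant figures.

54.1 ft³/s

v̄ = v₀.₆ = 1.049 ft/s
q = v̄ × d × w = 1.049 × 7.03 × 7.34 = 54.13 ft³/s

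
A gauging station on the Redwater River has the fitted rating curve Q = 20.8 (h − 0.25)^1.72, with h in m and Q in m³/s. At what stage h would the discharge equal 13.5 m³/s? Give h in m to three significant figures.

1.03 m

h − h₀ = (Q/C)^(1/b) = (13.5/20.8)^(1/1.72) = 0.7778 m
h = 0.25 + 0.7778 = 1.028 m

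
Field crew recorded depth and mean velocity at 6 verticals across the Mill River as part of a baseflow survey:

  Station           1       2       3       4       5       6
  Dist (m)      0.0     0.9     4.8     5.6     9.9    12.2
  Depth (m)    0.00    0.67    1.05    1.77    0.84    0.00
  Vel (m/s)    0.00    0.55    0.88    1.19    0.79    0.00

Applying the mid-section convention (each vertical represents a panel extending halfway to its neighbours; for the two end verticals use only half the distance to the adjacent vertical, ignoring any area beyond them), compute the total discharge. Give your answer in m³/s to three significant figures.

w_2 = (4.8 − 0.0)/2 = 2.4 m; q_2 = 0.55 × 0.67 × 2.4 = 0.8844 m³/s
w_3 = (5.6 − 0.9)/2 = 2.35 m; q_3 = 0.88 × 1.05 × 2.35 = 2.171 m³/s
w_4 = (9.9 − 4.8)/2 = 2.55 m; q_4 = 1.19 × 1.77 × 2.55 = 5.371 m³/s
w_5 = (12.2 − 5.6)/2 = 3.3 m; q_5 = 0.79 × 0.84 × 3.3 = 2.190 m³/s
Stations 1, 6 contribute zero (depth or velocity is 0).
Q = Σ qᵢ = 10.62 m³/s

10.6 m³/s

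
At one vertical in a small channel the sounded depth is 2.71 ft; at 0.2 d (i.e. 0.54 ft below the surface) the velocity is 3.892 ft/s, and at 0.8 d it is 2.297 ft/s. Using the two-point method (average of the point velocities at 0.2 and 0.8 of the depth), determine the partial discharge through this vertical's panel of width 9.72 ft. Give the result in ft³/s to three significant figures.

v̄ = (3.892 + 2.297) / 2 = 3.095 ft/s
q = v̄ × d × w = 3.095 × 2.71 × 9.72 = 81.51 ft³/s

81.5 ft³/s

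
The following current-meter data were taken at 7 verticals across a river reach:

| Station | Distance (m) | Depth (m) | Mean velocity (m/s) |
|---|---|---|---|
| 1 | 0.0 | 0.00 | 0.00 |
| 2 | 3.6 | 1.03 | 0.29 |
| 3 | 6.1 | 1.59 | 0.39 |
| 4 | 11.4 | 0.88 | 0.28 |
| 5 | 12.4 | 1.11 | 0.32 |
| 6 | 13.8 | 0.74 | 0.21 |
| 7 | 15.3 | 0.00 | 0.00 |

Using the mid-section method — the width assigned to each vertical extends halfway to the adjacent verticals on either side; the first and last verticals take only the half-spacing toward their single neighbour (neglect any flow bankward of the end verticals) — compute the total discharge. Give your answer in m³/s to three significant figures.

4.76 m³/s

w_2 = (6.1 − 0.0)/2 = 3.05 m; q_2 = 0.29 × 1.03 × 3.05 = 0.9110 m³/s
w_3 = (11.4 − 3.6)/2 = 3.9 m; q_3 = 0.39 × 1.59 × 3.9 = 2.418 m³/s
w_4 = (12.4 − 6.1)/2 = 3.15 m; q_4 = 0.28 × 0.88 × 3.15 = 0.7762 m³/s
w_5 = (13.8 − 11.4)/2 = 1.2 m; q_5 = 0.32 × 1.11 × 1.2 = 0.4262 m³/s
w_6 = (15.3 − 12.4)/2 = 1.45 m; q_6 = 0.21 × 0.74 × 1.45 = 0.2253 m³/s
Stations 1, 7 contribute zero (depth or velocity is 0).
Q = Σ qᵢ = 4.757 m³/s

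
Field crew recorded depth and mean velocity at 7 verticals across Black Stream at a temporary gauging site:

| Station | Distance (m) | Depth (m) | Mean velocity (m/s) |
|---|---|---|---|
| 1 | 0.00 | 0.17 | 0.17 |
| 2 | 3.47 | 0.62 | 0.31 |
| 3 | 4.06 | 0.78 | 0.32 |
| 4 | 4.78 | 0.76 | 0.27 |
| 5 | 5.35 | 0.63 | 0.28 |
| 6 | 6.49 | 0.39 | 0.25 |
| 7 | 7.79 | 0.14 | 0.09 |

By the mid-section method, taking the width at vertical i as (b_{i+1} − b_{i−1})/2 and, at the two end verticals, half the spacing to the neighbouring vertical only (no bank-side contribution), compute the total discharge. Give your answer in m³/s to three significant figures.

1.01 m³/s

w_1 = (3.47 − 0.00)/2 = 1.735 m; q_1 = 0.17 × 0.17 × 1.735 = 0.05014 m³/s
w_2 = (4.06 − 0.00)/2 = 2.03 m; q_2 = 0.31 × 0.62 × 2.03 = 0.3902 m³/s
w_3 = (4.78 − 3.47)/2 = 0.655 m; q_3 = 0.32 × 0.78 × 0.655 = 0.1635 m³/s
w_4 = (5.35 − 4.06)/2 = 0.645 m; q_4 = 0.27 × 0.76 × 0.645 = 0.1324 m³/s
w_5 = (6.49 − 4.78)/2 = 0.855 m; q_5 = 0.28 × 0.63 × 0.855 = 0.1508 m³/s
w_6 = (7.79 − 5.35)/2 = 1.22 m; q_6 = 0.25 × 0.39 × 1.22 = 0.1190 m³/s
w_7 = (7.79 − 6.49)/2 = 0.65 m; q_7 = 0.09 × 0.14 × 0.65 = 0.008190 m³/s
Q = Σ qᵢ = 1.014 m³/s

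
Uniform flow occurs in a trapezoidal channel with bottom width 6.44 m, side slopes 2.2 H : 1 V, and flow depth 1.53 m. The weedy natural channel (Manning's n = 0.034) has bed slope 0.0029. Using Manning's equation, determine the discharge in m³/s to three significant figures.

25.1 m³/s

A = (b + z·y)·y = (6.44 + 2.2×1.53)×1.53 = 15.00 m²
P = b + 2y√(1+z²) = 6.44 + 2×1.53×√(1+2.2²) = 13.83 m
R = A/P = 15.00/13.83 = 1.084 m
Q = (1/n)·A·R^(2/3)·S^(1/2) = (1/0.034) × 15.00 × 1.084^(2/3) × 0.0029^(1/2) = 25.08 m³/s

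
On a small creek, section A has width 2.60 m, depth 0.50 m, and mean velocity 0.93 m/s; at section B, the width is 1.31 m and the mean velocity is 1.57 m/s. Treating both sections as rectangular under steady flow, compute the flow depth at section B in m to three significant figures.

Q = A₁V₁ = (2.60×0.50) × 0.93 = 1.209 m³/s
d₂ = Q/(b₂ V₂) = 1.209/(1.31×1.57) = 0.5878 m

0.588 m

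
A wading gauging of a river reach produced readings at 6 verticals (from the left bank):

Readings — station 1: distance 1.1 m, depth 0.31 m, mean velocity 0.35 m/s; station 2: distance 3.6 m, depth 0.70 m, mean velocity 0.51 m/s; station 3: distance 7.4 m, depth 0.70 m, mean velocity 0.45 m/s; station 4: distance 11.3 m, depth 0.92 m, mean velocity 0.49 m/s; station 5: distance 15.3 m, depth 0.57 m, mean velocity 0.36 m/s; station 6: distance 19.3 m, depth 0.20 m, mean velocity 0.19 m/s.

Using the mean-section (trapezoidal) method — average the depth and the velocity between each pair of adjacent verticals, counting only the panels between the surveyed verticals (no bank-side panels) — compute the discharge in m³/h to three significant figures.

Panel 1-2: Δb = 2.5 m, d̄ = (0.31+0.70)/2 = 0.505, v̄ = (0.35+0.51)/2 = 0.43 → q = 2.5×0.505×0.43 = 0.5429 m³/s
Panel 2-3: Δb = 3.8 m, d̄ = (0.70+0.70)/2 = 0.7, v̄ = (0.51+0.45)/2 = 0.48 → q = 3.8×0.7×0.48 = 1.277 m³/s
Panel 3-4: Δb = 3.9 m, d̄ = (0.70+0.92)/2 = 0.81, v̄ = (0.45+0.49)/2 = 0.47 → q = 3.9×0.81×0.47 = 1.485 m³/s
Panel 4-5: Δb = 4 m, d̄ = (0.92+0.57)/2 = 0.745, v̄ = (0.49+0.36)/2 = 0.425 → q = 4×0.745×0.425 = 1.267 m³/s
Panel 5-6: Δb = 4 m, d̄ = (0.57+0.20)/2 = 0.385, v̄ = (0.36+0.19)/2 = 0.275 → q = 4×0.385×0.275 = 0.4235 m³/s
Q = Σ q = 4.994 m³/s
= 4.994 × 3600 = 17980 m³/h

18000 m³/h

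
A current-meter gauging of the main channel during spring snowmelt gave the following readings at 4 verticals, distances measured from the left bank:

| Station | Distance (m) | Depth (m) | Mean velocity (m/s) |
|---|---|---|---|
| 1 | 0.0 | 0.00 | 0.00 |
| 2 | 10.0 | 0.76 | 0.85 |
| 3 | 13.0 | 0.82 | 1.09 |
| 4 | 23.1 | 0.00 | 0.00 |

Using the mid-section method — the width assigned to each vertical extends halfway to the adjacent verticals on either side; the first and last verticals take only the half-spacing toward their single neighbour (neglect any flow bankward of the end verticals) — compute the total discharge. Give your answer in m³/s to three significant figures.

w_2 = (13.0 − 0.0)/2 = 6.5 m; q_2 = 0.85 × 0.76 × 6.5 = 4.199 m³/s
w_3 = (23.1 − 10.0)/2 = 6.55 m; q_3 = 1.09 × 0.82 × 6.55 = 5.854 m³/s
Stations 1, 4 contribute zero (depth or velocity is 0).
Q = Σ qᵢ = 10.05 m³/s

10.1 m³/s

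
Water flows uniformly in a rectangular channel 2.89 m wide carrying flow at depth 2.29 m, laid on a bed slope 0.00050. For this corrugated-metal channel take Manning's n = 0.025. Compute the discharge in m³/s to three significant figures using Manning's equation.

A = b·y = 2.89 × 2.29 = 6.618 m²
P = b + 2y = 2.89 + 2×2.29 = 7.470 m
R = A/P = 6.618/7.470 = 0.8860 m
Q = (1/n)·A·R^(2/3)·S^(1/2) = (1/0.025) × 6.618 × 0.8860^(2/3) × 0.00050^(1/2) = 5.460 m³/s

5.46 m³/s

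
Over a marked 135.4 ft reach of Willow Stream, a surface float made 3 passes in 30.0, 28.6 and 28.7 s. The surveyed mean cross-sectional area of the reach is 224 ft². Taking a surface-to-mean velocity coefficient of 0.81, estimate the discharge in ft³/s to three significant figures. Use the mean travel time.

844 ft³/s

t̄ = (30.0 + 28.6 + 28.7) / 3 = 29.1 s
v_surface = L / t̄ = 135.4 / 29.1 = 4.653 ft/s
v_mean = 0.81 × 4.653 = 3.769 ft/s
Q = A × v_mean = 224 × 3.769 = 844.2 ft³/s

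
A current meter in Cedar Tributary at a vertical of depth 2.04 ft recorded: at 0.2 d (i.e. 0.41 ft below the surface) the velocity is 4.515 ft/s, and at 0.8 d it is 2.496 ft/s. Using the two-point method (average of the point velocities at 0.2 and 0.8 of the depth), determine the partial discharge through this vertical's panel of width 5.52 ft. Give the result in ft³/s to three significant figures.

39.5 ft³/s

v̄ = (4.515 + 2.496) / 2 = 3.506 ft/s
q = v̄ × d × w = 3.506 × 2.04 × 5.52 = 39.47 ft³/s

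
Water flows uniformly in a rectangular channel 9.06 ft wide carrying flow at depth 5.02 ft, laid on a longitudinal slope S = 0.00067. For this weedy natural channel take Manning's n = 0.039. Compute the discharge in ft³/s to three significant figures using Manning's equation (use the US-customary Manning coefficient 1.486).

80.0 ft³/s

A = b·y = 9.06 × 5.02 = 45.48 ft²
P = b + 2y = 9.06 + 2×5.02 = 19.10 ft
R = A/P = 45.48/19.10 = 2.381 ft
Q = (1.486/n)·A·R^(2/3)·S^(1/2) = (1.486/0.039) × 45.48 × 2.381^(2/3) × 0.00067^(1/2) = 79.99 ft³/s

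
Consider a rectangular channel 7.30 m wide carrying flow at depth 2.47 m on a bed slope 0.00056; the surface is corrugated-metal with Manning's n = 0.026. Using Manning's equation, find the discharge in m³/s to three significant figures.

21.2 m³/s

A = b·y = 7.30 × 2.47 = 18.03 m²
P = b + 2y = 7.30 + 2×2.47 = 12.24 m
R = A/P = 18.03/12.24 = 1.473 m
Q = (1/n)·A·R^(2/3)·S^(1/2) = (1/0.026) × 18.03 × 1.473^(2/3) × 0.00056^(1/2) = 21.25 m³/s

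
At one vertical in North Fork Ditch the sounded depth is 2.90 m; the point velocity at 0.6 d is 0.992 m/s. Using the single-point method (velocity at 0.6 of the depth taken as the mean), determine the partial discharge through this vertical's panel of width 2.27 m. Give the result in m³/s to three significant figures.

6.53 m³/s

v̄ = v₀.₆ = 0.992 m/s
q = v̄ × d × w = 0.9920 × 2.90 × 2.27 = 6.530 m³/s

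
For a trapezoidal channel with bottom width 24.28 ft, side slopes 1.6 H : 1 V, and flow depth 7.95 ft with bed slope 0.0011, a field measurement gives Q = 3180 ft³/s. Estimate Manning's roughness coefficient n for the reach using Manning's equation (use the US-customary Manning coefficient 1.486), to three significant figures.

0.0141

A = (b + z·y)·y = (24.28 + 1.6×7.95)×7.95 = 294.2 ft²
P = b + 2y√(1+z²) = 24.28 + 2×7.95×√(1+1.6²) = 54.28 ft
R = A/P = 294.2/54.28 = 5.419 ft
n = (1.486/Q)·A·R^(2/3)·S^(1/2) = (1.486/3180) × 294.2 × 3.085 × 0.03317 = 0.01407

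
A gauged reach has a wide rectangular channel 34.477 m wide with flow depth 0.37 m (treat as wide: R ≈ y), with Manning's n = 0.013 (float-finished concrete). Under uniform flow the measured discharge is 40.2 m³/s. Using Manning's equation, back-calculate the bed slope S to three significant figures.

0.00632

A = b·y = 34.477 × 0.37 = 12.76 m²
Wide channel: R ≈ y = 0.37 m
S = (Q·n / (1·A·R^(2/3)))² = (40.2×0.013 / (1×12.76×0.5154))² = 0.006318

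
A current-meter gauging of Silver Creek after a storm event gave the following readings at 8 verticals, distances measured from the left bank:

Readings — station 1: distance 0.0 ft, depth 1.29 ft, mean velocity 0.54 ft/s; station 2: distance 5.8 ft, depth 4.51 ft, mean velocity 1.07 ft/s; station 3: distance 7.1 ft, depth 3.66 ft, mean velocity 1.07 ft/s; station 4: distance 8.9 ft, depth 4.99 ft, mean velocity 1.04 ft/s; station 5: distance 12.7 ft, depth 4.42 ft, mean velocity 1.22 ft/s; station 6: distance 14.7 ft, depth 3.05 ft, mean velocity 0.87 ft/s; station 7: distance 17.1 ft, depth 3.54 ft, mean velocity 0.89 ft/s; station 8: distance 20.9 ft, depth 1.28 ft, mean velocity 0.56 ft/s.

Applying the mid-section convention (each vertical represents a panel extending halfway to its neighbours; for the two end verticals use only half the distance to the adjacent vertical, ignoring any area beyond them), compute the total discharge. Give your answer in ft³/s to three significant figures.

w_1 = (5.8 − 0.0)/2 = 2.9 ft; q_1 = 0.54 × 1.29 × 2.9 = 2.020 ft³/s
w_2 = (7.1 − 0.0)/2 = 3.55 ft; q_2 = 1.07 × 4.51 × 3.55 = 17.13 ft³/s
w_3 = (8.9 − 5.8)/2 = 1.55 ft; q_3 = 1.07 × 3.66 × 1.55 = 6.070 ft³/s
w_4 = (12.7 − 7.1)/2 = 2.8 ft; q_4 = 1.04 × 4.99 × 2.8 = 14.53 ft³/s
w_5 = (14.7 − 8.9)/2 = 2.9 ft; q_5 = 1.22 × 4.42 × 2.9 = 15.64 ft³/s
w_6 = (17.1 − 12.7)/2 = 2.2 ft; q_6 = 0.87 × 3.05 × 2.2 = 5.838 ft³/s
w_7 = (20.9 − 14.7)/2 = 3.1 ft; q_7 = 0.89 × 3.54 × 3.1 = 9.767 ft³/s
w_8 = (20.9 − 17.1)/2 = 1.9 ft; q_8 = 0.56 × 1.28 × 1.9 = 1.362 ft³/s
Q = Σ qᵢ = 72.36 ft³/s

72.4 ft³/s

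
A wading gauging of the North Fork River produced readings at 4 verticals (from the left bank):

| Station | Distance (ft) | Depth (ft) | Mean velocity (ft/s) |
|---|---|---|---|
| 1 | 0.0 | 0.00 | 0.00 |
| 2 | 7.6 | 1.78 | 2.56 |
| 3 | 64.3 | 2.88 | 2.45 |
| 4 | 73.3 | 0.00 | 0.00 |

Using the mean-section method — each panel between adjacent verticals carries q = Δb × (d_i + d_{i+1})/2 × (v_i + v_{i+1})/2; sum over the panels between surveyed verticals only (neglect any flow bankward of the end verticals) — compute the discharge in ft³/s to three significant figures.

355 ft³/s

Panel 1-2: Δb = 7.6 ft, d̄ = (0.00+1.78)/2 = 0.89, v̄ = (0.00+2.56)/2 = 1.28 → q = 7.6×0.89×1.28 = 8.658 ft³/s
Panel 2-3: Δb = 56.7 ft, d̄ = (1.78+2.88)/2 = 2.33, v̄ = (2.56+2.45)/2 = 2.505 → q = 56.7×2.33×2.505 = 330.9 ft³/s
Panel 3-4: Δb = 9 ft, d̄ = (2.88+0.00)/2 = 1.44, v̄ = (2.45+0.00)/2 = 1.225 → q = 9×1.44×1.225 = 15.88 ft³/s
Q = Σ q = 355.5 ft³/s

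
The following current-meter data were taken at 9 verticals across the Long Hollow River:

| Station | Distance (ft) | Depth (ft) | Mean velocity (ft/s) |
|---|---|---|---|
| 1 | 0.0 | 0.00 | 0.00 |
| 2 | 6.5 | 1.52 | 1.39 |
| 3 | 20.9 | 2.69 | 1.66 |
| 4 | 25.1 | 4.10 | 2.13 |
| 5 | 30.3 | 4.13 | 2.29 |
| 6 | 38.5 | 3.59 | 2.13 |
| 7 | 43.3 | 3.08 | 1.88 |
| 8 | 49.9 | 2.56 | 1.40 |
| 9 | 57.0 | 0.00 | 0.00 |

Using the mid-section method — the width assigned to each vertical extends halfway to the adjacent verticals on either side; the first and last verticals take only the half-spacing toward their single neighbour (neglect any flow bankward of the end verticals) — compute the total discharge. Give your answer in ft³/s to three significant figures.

275 ft³/s

w_2 = (20.9 − 0.0)/2 = 10.45 ft; q_2 = 1.39 × 1.52 × 10.45 = 22.08 ft³/s
w_3 = (25.1 − 6.5)/2 = 9.3 ft; q_3 = 1.66 × 2.69 × 9.3 = 41.53 ft³/s
w_4 = (30.3 − 20.9)/2 = 4.7 ft; q_4 = 2.13 × 4.10 × 4.7 = 41.05 ft³/s
w_5 = (38.5 − 25.1)/2 = 6.7 ft; q_5 = 2.29 × 4.13 × 6.7 = 63.37 ft³/s
w_6 = (43.3 − 30.3)/2 = 6.5 ft; q_6 = 2.13 × 3.59 × 6.5 = 49.70 ft³/s
w_7 = (49.9 − 38.5)/2 = 5.7 ft; q_7 = 1.88 × 3.08 × 5.7 = 33.01 ft³/s
w_8 = (57.0 − 43.3)/2 = 6.85 ft; q_8 = 1.40 × 2.56 × 6.85 = 24.55 ft³/s
Stations 1, 9 contribute zero (depth or velocity is 0).
Q = Σ qᵢ = 275.3 ft³/s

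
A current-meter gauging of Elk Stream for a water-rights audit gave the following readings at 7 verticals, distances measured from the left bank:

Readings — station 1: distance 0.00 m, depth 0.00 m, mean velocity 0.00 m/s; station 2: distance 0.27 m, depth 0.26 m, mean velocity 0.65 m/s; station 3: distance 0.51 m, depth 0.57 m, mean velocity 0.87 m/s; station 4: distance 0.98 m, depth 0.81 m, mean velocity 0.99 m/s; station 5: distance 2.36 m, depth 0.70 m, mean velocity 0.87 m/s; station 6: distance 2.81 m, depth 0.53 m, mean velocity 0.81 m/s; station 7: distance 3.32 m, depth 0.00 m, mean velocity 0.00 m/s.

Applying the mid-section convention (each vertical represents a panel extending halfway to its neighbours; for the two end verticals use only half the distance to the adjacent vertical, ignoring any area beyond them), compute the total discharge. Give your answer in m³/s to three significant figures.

w_2 = (0.51 − 0.00)/2 = 0.255 m; q_2 = 0.65 × 0.26 × 0.255 = 0.04310 m³/s
w_3 = (0.98 − 0.27)/2 = 0.355 m; q_3 = 0.87 × 0.57 × 0.355 = 0.1760 m³/s
w_4 = (2.36 − 0.51)/2 = 0.925 m; q_4 = 0.99 × 0.81 × 0.925 = 0.7418 m³/s
w_5 = (2.81 − 0.98)/2 = 0.915 m; q_5 = 0.87 × 0.70 × 0.915 = 0.5572 m³/s
w_6 = (3.32 − 2.36)/2 = 0.48 m; q_6 = 0.81 × 0.53 × 0.48 = 0.2061 m³/s
Stations 1, 7 contribute zero (depth or velocity is 0).
Q = Σ qᵢ = 1.724 m³/s

1.72 m³/s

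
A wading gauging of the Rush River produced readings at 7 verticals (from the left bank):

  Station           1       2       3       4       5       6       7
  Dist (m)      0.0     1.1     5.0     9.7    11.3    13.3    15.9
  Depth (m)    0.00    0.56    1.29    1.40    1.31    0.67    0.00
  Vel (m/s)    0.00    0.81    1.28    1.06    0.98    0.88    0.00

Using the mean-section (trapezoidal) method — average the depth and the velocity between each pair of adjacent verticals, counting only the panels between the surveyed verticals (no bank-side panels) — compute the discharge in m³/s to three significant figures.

15.7 m³/s

Panel 1-2: Δb = 1.1 m, d̄ = (0.00+0.56)/2 = 0.28, v̄ = (0.00+0.81)/2 = 0.405 → q = 1.1×0.28×0.405 = 0.1247 m³/s
Panel 2-3: Δb = 3.9 m, d̄ = (0.56+1.29)/2 = 0.925, v̄ = (0.81+1.28)/2 = 1.045 → q = 3.9×0.925×1.045 = 3.770 m³/s
Panel 3-4: Δb = 4.7 m, d̄ = (1.29+1.40)/2 = 1.345, v̄ = (1.28+1.06)/2 = 1.17 → q = 4.7×1.345×1.17 = 7.396 m³/s
Panel 4-5: Δb = 1.6 m, d̄ = (1.40+1.31)/2 = 1.355, v̄ = (1.06+0.98)/2 = 1.02 → q = 1.6×1.355×1.02 = 2.211 m³/s
Panel 5-6: Δb = 2 m, d̄ = (1.31+0.67)/2 = 0.99, v̄ = (0.98+0.88)/2 = 0.93 → q = 2×0.99×0.93 = 1.841 m³/s
Panel 6-7: Δb = 2.6 m, d̄ = (0.67+0.00)/2 = 0.335, v̄ = (0.88+0.00)/2 = 0.44 → q = 2.6×0.335×0.44 = 0.3832 m³/s
Q = Σ q = 15.73 m³/s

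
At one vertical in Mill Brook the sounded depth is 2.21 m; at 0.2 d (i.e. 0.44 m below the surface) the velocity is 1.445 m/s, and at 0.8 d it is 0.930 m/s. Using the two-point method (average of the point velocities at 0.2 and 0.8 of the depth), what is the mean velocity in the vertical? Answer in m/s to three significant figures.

v̄ = (1.445 + 0.930) / 2 = 1.188 m/s

1.19 m/s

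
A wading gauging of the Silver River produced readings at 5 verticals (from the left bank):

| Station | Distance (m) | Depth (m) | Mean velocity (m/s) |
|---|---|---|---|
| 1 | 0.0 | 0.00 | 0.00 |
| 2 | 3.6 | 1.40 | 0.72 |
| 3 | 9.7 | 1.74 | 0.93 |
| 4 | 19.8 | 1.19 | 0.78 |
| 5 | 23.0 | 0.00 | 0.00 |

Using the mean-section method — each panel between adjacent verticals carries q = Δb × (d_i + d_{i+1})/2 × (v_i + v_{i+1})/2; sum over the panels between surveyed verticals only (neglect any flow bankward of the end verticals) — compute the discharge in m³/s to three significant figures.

Panel 1-2: Δb = 3.6 m, d̄ = (0.00+1.40)/2 = 0.7, v̄ = (0.00+0.72)/2 = 0.36 → q = 3.6×0.7×0.36 = 0.9072 m³/s
Panel 2-3: Δb = 6.1 m, d̄ = (1.40+1.74)/2 = 1.57, v̄ = (0.72+0.93)/2 = 0.825 → q = 6.1×1.57×0.825 = 7.901 m³/s
Panel 3-4: Δb = 10.1 m, d̄ = (1.74+1.19)/2 = 1.465, v̄ = (0.93+0.78)/2 = 0.855 → q = 10.1×1.465×0.855 = 12.65 m³/s
Panel 4-5: Δb = 3.2 m, d̄ = (1.19+0.00)/2 = 0.595, v̄ = (0.78+0.00)/2 = 0.39 → q = 3.2×0.595×0.39 = 0.7426 m³/s
Q = Σ q = 22.20 m³/s

22.2 m³/s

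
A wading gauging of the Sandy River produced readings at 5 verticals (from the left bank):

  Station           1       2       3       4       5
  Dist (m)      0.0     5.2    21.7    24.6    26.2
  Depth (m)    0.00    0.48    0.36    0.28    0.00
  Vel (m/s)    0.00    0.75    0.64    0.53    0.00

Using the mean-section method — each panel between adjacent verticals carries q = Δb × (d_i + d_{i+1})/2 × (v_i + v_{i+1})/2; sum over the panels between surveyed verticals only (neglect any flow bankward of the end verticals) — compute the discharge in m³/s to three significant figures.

Panel 1-2: Δb = 5.2 m, d̄ = (0.00+0.48)/2 = 0.24, v̄ = (0.00+0.75)/2 = 0.375 → q = 5.2×0.24×0.375 = 0.4680 m³/s
Panel 2-3: Δb = 16.5 m, d̄ = (0.48+0.36)/2 = 0.42, v̄ = (0.75+0.64)/2 = 0.695 → q = 16.5×0.42×0.695 = 4.816 m³/s
Panel 3-4: Δb = 2.9 m, d̄ = (0.36+0.28)/2 = 0.32, v̄ = (0.64+0.53)/2 = 0.585 → q = 2.9×0.32×0.585 = 0.5429 m³/s
Panel 4-5: Δb = 1.6 m, d̄ = (0.28+0.00)/2 = 0.14, v̄ = (0.53+0.00)/2 = 0.265 → q = 1.6×0.14×0.265 = 0.05936 m³/s
Q = Σ q = 5.887 m³/s

5.89 m³/s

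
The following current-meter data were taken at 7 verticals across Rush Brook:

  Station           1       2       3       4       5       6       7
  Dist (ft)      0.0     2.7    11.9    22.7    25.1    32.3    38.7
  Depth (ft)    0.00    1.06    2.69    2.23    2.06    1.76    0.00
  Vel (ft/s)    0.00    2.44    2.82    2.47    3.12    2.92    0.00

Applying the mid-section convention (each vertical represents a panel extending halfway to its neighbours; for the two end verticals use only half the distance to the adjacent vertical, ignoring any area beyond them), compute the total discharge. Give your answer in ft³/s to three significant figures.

w_2 = (11.9 − 0.0)/2 = 5.95 ft; q_2 = 2.44 × 1.06 × 5.95 = 15.39 ft³/s
w_3 = (22.7 − 2.7)/2 = 10 ft; q_3 = 2.82 × 2.69 × 10 = 75.86 ft³/s
w_4 = (25.1 − 11.9)/2 = 6.6 ft; q_4 = 2.47 × 2.23 × 6.6 = 36.35 ft³/s
w_5 = (32.3 − 22.7)/2 = 4.8 ft; q_5 = 3.12 × 2.06 × 4.8 = 30.85 ft³/s
w_6 = (38.7 − 25.1)/2 = 6.8 ft; q_6 = 2.92 × 1.76 × 6.8 = 34.95 ft³/s
Stations 1, 7 contribute zero (depth or velocity is 0).
Q = Σ qᵢ = 193.4 ft³/s

193 ft³/s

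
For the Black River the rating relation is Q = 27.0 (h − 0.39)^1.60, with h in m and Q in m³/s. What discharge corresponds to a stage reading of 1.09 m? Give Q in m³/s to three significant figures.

15.3 m³/s

Q = 27.0 × (1.09 − 0.39)^1.60 = 27.0 × 0.7^1.60 = 15.26 m³/s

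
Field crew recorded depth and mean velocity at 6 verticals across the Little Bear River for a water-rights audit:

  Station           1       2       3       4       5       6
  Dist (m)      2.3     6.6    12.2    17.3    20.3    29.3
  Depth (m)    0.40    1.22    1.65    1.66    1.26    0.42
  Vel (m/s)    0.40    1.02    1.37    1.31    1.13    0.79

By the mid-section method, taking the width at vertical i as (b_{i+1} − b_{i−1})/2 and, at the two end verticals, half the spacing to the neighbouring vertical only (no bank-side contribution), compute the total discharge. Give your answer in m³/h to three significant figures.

w_1 = (6.6 − 2.3)/2 = 2.15 m; q_1 = 0.40 × 0.40 × 2.15 = 0.3440 m³/s
w_2 = (12.2 − 2.3)/2 = 4.95 m; q_2 = 1.02 × 1.22 × 4.95 = 6.160 m³/s
w_3 = (17.3 − 6.6)/2 = 5.35 m; q_3 = 1.37 × 1.65 × 5.35 = 12.09 m³/s
w_4 = (20.3 − 12.2)/2 = 4.05 m; q_4 = 1.31 × 1.66 × 4.05 = 8.807 m³/s
w_5 = (29.3 − 17.3)/2 = 6 m; q_5 = 1.13 × 1.26 × 6 = 8.543 m³/s
w_6 = (29.3 − 20.3)/2 = 4.5 m; q_6 = 0.79 × 0.42 × 4.5 = 1.493 m³/s
Q = Σ qᵢ = 37.44 m³/s
= 37.44 × 3600 = 134800 m³/h

135000 m³/h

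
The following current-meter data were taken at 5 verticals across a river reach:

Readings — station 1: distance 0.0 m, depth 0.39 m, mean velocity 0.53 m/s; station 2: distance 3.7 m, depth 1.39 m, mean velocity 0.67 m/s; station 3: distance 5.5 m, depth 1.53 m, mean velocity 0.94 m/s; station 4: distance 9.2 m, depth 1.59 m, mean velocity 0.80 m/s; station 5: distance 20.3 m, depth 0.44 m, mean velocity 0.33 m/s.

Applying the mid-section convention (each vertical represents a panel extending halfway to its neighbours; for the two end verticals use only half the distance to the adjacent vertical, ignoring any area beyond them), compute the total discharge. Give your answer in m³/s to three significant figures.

17.1 m³/s

w_1 = (3.7 − 0.0)/2 = 1.85 m; q_1 = 0.53 × 0.39 × 1.85 = 0.3824 m³/s
w_2 = (5.5 − 0.0)/2 = 2.75 m; q_2 = 0.67 × 1.39 × 2.75 = 2.561 m³/s
w_3 = (9.2 − 3.7)/2 = 2.75 m; q_3 = 0.94 × 1.53 × 2.75 = 3.955 m³/s
w_4 = (20.3 − 5.5)/2 = 7.4 m; q_4 = 0.80 × 1.59 × 7.4 = 9.413 m³/s
w_5 = (20.3 − 9.2)/2 = 5.55 m; q_5 = 0.33 × 0.44 × 5.55 = 0.8059 m³/s
Q = Σ qᵢ = 17.12 m³/s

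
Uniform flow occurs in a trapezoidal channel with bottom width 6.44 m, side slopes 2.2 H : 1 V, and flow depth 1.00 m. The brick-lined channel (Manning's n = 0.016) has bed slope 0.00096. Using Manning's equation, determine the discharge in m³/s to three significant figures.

14.0 m³/s

A = (b + z·y)·y = (6.44 + 2.2×1.00)×1.00 = 8.640 m²
P = b + 2y√(1+z²) = 6.44 + 2×1.00×√(1+2.2²) = 11.27 m
R = A/P = 8.640/11.27 = 0.7664 m
Q = (1/n)·A·R^(2/3)·S^(1/2) = (1/0.016) × 8.640 × 0.7664^(2/3) × 0.00096^(1/2) = 14.01 m³/s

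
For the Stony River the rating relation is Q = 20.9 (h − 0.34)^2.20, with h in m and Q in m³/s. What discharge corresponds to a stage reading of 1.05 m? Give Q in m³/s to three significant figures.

9.84 m³/s

Q = 20.9 × (1.05 − 0.34)^2.20 = 20.9 × 0.71^2.20 = 9.838 m³/s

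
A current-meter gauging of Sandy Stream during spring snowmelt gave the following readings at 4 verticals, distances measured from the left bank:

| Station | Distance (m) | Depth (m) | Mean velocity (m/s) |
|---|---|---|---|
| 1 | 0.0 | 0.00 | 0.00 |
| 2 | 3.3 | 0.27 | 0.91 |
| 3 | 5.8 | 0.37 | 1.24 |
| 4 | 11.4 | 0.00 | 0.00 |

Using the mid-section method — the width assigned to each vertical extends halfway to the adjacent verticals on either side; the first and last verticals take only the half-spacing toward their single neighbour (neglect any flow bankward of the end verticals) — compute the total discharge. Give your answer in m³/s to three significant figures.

w_2 = (5.8 − 0.0)/2 = 2.9 m; q_2 = 0.91 × 0.27 × 2.9 = 0.7125 m³/s
w_3 = (11.4 − 3.3)/2 = 4.05 m; q_3 = 1.24 × 0.37 × 4.05 = 1.858 m³/s
Stations 1, 4 contribute zero (depth or velocity is 0).
Q = Σ qᵢ = 2.571 m³/s

2.57 m³/s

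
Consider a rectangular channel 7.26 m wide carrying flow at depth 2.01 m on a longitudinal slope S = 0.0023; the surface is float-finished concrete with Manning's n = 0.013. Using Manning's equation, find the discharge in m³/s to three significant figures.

A = b·y = 7.26 × 2.01 = 14.59 m²
P = b + 2y = 7.26 + 2×2.01 = 11.28 m
R = A/P = 14.59/11.28 = 1.294 m
Q = (1/n)·A·R^(2/3)·S^(1/2) = (1/0.013) × 14.59 × 1.294^(2/3) × 0.0023^(1/2) = 63.91 m³/s

63.9 m³/s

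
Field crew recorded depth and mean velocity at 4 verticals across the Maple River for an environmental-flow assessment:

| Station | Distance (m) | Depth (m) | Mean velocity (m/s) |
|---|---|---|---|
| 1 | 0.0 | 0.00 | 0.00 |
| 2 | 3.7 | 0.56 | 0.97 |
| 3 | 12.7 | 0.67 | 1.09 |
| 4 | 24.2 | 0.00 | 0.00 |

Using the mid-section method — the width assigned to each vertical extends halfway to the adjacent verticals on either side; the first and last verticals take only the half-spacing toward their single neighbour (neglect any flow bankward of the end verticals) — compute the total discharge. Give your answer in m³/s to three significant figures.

10.9 m³/s

w_2 = (12.7 − 0.0)/2 = 6.35 m; q_2 = 0.97 × 0.56 × 6.35 = 3.449 m³/s
w_3 = (24.2 − 3.7)/2 = 10.25 m; q_3 = 1.09 × 0.67 × 10.25 = 7.486 m³/s
Stations 1, 4 contribute zero (depth or velocity is 0).
Q = Σ qᵢ = 10.93 m³/s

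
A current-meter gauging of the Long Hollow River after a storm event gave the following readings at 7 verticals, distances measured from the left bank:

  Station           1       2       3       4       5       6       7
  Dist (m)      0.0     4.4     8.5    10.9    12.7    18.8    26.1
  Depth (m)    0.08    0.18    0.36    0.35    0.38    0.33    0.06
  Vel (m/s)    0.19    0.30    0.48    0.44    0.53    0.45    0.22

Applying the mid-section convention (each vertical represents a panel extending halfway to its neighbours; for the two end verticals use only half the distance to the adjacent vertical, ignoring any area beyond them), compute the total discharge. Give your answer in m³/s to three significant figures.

w_1 = (4.4 − 0.0)/2 = 2.2 m; q_1 = 0.19 × 0.08 × 2.2 = 0.03344 m³/s
w_2 = (8.5 − 0.0)/2 = 4.25 m; q_2 = 0.30 × 0.18 × 4.25 = 0.2295 m³/s
w_3 = (10.9 − 4.4)/2 = 3.25 m; q_3 = 0.48 × 0.36 × 3.25 = 0.5616 m³/s
w_4 = (12.7 − 8.5)/2 = 2.1 m; q_4 = 0.44 × 0.35 × 2.1 = 0.3234 m³/s
w_5 = (18.8 − 10.9)/2 = 3.95 m; q_5 = 0.53 × 0.38 × 3.95 = 0.7955 m³/s
w_6 = (26.1 − 12.7)/2 = 6.7 m; q_6 = 0.45 × 0.33 × 6.7 = 0.9950 m³/s
w_7 = (26.1 − 18.8)/2 = 3.65 m; q_7 = 0.22 × 0.06 × 3.65 = 0.04818 m³/s
Q = Σ qᵢ = 2.987 m³/s

2.99 m³/s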